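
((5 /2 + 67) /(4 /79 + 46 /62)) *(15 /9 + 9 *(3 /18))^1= 6467809 /23292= 277.68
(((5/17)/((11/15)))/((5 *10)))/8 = 3/2992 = 0.00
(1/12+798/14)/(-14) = -4.08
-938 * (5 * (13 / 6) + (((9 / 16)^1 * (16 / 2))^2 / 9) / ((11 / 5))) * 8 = -2935940 / 33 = -88967.88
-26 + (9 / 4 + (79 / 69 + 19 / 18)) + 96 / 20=-16.75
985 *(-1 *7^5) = -16554895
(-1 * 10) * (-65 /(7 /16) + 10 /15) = 31060 /21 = 1479.05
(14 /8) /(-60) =-7 /240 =-0.03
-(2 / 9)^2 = -4 / 81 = -0.05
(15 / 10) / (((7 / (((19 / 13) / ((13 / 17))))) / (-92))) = -37.68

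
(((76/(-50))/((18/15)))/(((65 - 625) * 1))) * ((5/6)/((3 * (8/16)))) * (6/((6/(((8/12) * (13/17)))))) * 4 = 247/96390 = 0.00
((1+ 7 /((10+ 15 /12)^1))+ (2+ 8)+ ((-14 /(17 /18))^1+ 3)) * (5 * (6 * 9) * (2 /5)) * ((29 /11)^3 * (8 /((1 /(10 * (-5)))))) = 327788160 /2057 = 159352.53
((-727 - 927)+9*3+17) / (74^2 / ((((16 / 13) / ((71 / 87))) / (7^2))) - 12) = -560280 / 61911587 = -0.01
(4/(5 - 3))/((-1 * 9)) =-0.22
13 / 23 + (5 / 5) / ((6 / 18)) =3.57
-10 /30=-1 /3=-0.33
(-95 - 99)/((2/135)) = -13095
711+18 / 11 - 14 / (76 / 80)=145861 / 209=697.90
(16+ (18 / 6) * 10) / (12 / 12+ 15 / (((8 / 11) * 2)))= 736 / 181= 4.07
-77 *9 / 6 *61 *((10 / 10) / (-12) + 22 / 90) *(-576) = 3269112 / 5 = 653822.40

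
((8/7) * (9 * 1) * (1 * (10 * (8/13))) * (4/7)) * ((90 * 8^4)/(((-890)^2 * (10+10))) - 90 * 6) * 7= -70389762048/514865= -136714.99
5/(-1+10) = 5/9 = 0.56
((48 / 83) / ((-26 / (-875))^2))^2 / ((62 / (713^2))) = 692121076171875000 / 196756729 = 3517648822.94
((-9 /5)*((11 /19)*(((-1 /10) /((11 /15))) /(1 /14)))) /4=189 /380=0.50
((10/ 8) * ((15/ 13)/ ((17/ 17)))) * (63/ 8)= 4725/ 416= 11.36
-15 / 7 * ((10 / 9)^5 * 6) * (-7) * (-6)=-2000000 / 2187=-914.49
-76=-76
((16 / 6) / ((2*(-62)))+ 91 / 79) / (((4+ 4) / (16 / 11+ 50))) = 213665 / 29388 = 7.27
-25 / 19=-1.32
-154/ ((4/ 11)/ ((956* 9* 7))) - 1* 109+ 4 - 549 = -25507212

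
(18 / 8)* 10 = 22.50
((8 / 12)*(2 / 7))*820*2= 6560 / 21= 312.38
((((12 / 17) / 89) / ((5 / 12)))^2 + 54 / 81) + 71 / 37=16427089271 / 6352443975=2.59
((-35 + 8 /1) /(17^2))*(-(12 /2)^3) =5832 /289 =20.18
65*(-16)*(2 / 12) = -520 / 3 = -173.33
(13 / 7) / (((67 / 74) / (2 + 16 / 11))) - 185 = -917859 / 5159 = -177.91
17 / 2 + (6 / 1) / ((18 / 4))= 59 / 6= 9.83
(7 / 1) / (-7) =-1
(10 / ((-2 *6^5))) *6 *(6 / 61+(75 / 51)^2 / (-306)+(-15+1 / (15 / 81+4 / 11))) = 57535280375 / 1139571843552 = 0.05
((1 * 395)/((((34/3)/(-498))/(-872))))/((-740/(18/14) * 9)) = -12864834/4403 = -2921.83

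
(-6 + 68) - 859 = -797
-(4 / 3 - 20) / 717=56 / 2151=0.03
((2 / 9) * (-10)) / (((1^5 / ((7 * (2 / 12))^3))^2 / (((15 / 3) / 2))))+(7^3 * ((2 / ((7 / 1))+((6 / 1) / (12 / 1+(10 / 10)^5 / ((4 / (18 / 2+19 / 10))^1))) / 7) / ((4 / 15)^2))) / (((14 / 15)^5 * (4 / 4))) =790041271892275 / 339327781632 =2328.25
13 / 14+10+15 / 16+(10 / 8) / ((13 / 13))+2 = 1693 / 112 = 15.12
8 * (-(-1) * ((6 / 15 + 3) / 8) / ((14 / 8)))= 68 / 35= 1.94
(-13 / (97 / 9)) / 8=-117 / 776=-0.15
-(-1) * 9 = 9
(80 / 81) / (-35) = -0.03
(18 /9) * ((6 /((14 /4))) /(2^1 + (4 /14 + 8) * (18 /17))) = 204 /641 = 0.32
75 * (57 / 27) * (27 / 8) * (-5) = -21375 / 8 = -2671.88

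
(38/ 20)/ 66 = 19/ 660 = 0.03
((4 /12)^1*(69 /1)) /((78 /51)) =391 /26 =15.04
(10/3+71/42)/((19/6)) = 211/133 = 1.59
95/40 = 19/8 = 2.38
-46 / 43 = -1.07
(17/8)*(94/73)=799/292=2.74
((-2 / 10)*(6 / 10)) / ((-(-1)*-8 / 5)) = 3 / 40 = 0.08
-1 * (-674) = 674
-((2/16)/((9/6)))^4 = -1/20736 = -0.00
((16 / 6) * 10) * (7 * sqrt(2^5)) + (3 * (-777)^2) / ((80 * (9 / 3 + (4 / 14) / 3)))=2240 * sqrt(2) / 3 + 38034927 / 5200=8370.36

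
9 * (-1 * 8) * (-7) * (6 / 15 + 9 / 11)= 33768 / 55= 613.96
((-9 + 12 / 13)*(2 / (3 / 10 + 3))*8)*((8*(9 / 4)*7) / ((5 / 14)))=-1975680 / 143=-13815.94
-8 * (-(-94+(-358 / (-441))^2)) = -145224400 / 194481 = -746.73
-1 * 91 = -91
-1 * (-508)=508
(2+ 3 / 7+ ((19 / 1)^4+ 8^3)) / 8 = 114481 / 7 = 16354.43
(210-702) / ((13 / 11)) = -5412 / 13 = -416.31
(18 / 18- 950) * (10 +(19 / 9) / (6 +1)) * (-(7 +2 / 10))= 2463604 / 35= 70388.69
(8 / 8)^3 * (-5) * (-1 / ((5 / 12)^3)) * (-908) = -1569024 / 25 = -62760.96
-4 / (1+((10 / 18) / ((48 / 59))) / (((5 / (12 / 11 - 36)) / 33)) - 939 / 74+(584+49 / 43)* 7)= -38184 / 37486705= -0.00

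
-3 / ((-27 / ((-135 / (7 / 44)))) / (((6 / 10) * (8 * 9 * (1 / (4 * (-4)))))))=254.57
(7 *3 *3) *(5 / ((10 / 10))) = 315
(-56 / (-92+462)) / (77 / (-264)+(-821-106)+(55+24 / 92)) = 15456 / 89051785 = 0.00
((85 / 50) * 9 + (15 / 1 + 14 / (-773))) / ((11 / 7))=1638553 / 85030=19.27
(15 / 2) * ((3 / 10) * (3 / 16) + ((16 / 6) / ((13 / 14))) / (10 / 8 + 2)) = 7.05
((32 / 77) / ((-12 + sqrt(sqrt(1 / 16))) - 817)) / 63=-64 / 8038107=-0.00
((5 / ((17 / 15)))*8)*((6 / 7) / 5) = 720 / 119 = 6.05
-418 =-418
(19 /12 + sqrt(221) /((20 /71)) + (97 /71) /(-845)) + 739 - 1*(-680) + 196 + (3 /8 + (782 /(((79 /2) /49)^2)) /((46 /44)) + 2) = 71*sqrt(221) /20 + 24892214725637 /8986291080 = 2822.80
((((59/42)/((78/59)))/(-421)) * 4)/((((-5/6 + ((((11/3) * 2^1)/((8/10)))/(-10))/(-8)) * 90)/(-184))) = -445568/15515955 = -0.03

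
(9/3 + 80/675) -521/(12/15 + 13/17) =-5922482/17955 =-329.85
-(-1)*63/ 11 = 63/ 11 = 5.73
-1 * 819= -819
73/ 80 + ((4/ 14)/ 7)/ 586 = 0.91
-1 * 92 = -92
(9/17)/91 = 9/1547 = 0.01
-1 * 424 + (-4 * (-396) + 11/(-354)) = 1159.97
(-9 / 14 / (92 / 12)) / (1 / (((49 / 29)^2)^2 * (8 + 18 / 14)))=-206473995 / 32534926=-6.35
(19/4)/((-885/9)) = -57/1180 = -0.05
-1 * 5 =-5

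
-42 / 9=-14 / 3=-4.67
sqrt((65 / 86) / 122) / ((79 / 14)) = 7* sqrt(170495) / 207217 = 0.01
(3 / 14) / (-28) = -3 / 392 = -0.01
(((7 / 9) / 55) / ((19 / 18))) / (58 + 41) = 14 / 103455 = 0.00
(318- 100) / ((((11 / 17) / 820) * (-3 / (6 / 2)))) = -3038920 / 11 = -276265.45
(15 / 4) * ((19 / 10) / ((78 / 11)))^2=43681 / 162240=0.27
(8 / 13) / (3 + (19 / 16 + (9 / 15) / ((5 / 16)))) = 3200 / 31759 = 0.10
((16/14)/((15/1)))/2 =4/105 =0.04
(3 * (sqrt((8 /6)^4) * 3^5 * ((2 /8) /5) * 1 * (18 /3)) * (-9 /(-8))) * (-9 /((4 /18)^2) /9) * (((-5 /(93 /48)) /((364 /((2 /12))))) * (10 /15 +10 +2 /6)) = 649539 /5642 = 115.13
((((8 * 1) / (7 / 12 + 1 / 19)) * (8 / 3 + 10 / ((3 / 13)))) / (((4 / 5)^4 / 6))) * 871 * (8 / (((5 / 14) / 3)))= 14387700600 / 29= 496127606.90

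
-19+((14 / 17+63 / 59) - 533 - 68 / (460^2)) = -29188068151 / 53058700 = -550.11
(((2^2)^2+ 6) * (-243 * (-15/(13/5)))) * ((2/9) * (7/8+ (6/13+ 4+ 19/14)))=108546075/2366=45877.46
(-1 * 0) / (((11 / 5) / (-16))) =0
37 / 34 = 1.09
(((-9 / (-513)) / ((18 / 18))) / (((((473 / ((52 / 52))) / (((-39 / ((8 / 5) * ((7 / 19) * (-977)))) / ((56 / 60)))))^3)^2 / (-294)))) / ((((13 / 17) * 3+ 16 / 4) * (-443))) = 26361623230520587213623046875 / 1093936293278020123383980738978572950621798005768978432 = 0.00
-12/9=-4/3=-1.33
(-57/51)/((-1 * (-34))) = -19/578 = -0.03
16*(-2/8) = -4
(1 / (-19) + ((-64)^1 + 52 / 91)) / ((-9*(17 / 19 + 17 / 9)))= 8443 / 3332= 2.53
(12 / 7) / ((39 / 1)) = 4 / 91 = 0.04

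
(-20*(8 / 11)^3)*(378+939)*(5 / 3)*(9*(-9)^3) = 147470284800 / 1331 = 110796607.66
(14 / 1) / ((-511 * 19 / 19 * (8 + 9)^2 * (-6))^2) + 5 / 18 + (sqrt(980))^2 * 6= 18320498554402 / 3115583863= 5880.28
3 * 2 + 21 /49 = 45 /7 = 6.43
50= 50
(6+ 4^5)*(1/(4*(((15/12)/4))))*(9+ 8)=14008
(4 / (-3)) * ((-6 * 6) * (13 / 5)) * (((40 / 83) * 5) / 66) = 4160 / 913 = 4.56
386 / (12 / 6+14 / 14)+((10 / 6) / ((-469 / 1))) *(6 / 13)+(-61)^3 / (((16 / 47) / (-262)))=25562094040243 / 146328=174690380.79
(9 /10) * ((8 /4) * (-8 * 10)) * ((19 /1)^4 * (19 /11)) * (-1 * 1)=356558256 /11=32414386.91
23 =23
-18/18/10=-1/10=-0.10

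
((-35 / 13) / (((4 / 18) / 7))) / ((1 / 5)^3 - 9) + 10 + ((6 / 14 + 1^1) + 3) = 23.86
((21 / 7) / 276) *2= 1 / 46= 0.02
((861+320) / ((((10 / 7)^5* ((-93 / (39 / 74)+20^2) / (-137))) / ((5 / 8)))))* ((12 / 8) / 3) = -35351188327 / 929920000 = -38.02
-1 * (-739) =739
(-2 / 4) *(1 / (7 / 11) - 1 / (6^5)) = -85529 / 108864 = -0.79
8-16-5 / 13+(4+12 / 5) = -129 / 65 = -1.98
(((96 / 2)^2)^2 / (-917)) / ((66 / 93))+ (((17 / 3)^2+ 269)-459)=-754857659 / 90783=-8314.97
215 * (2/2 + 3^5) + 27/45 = 262303/5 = 52460.60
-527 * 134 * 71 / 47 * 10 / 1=-50138780 / 47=-1066782.55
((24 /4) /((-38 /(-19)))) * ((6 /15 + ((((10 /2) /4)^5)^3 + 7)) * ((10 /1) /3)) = 192316338113 /536870912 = 358.22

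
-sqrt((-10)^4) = -100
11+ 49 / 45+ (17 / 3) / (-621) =112523 / 9315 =12.08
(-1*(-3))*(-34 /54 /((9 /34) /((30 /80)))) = -289 /108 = -2.68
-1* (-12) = 12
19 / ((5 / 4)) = 76 / 5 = 15.20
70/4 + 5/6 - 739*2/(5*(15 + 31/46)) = -5689/10815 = -0.53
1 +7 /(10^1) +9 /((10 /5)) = 31 /5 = 6.20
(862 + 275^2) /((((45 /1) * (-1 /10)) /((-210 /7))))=1529740 /3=509913.33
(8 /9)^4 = 4096 /6561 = 0.62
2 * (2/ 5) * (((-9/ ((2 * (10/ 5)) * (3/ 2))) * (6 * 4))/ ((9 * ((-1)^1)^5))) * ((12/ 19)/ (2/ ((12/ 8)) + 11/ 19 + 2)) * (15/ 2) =864/ 223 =3.87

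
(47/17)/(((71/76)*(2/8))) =14288/1207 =11.84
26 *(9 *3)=702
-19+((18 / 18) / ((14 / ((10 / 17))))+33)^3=60759155547 / 1685159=36055.44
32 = 32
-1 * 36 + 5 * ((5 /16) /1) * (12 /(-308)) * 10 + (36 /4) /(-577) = -13017471 /355432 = -36.62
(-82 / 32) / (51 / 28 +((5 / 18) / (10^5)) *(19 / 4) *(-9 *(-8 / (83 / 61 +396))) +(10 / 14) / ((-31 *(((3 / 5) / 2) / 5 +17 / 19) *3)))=-104784924311250 / 74152410147809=-1.41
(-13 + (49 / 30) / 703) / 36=-274121 / 759240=-0.36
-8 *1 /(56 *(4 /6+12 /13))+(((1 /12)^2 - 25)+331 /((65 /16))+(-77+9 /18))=-40837687 /2031120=-20.11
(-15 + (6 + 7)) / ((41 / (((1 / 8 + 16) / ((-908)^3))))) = 129 / 122772583168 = 0.00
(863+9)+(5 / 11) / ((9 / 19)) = 86423 / 99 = 872.96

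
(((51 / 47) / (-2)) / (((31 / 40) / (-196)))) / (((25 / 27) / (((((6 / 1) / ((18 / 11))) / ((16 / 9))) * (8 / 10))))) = 8906436 / 36425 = 244.51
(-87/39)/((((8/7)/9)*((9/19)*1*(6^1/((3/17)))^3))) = -3857/4087616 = -0.00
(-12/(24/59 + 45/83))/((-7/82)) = 1606216/10843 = 148.13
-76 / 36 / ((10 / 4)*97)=-38 / 4365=-0.01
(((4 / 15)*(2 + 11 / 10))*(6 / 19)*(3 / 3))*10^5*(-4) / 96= -62000 / 57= -1087.72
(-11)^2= 121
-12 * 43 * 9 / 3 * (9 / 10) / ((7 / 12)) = -83592 / 35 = -2388.34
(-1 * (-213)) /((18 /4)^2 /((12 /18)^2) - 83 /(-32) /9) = 61344 /13205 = 4.65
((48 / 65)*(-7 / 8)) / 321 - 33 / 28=-1.18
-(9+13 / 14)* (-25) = 3475 / 14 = 248.21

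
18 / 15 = 6 / 5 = 1.20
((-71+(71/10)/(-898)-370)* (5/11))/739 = -3960251/14599684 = -0.27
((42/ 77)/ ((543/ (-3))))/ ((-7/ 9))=54/ 13937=0.00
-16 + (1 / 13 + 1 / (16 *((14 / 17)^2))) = -15.83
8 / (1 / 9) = 72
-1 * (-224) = 224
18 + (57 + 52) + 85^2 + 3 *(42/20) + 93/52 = 1913623/260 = 7360.09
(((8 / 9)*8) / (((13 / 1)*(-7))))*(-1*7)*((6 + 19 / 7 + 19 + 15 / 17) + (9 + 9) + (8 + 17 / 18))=30.38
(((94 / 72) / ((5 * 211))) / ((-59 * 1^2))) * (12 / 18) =-47 / 3361230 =-0.00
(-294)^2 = 86436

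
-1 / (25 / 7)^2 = -49 / 625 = -0.08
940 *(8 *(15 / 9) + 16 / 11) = 458720 / 33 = 13900.61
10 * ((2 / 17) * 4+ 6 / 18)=410 / 51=8.04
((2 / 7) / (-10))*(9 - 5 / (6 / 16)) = 13 / 105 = 0.12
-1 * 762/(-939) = 254/313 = 0.81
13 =13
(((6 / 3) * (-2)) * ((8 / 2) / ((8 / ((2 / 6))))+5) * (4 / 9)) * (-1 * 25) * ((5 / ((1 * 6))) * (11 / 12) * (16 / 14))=341000 / 1701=200.47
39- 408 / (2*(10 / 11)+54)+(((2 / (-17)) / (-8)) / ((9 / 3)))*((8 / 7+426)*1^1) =7405471 / 219198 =33.78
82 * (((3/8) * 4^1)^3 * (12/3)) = 1107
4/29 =0.14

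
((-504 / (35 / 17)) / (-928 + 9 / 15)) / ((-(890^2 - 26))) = -612 / 1836423569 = -0.00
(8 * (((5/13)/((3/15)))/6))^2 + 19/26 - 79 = -218095/3042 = -71.69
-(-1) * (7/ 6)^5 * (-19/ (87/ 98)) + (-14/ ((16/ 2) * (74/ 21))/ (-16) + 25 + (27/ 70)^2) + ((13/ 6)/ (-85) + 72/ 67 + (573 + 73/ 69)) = 1780150324034288587/ 3213104635843200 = 554.03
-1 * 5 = -5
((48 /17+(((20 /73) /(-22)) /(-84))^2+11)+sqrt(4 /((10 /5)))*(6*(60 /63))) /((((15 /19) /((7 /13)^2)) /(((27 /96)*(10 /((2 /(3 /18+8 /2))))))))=16625*sqrt(2) /1352+126967083560375 /4268243536128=47.14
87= 87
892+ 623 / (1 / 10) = 7122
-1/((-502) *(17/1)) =1/8534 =0.00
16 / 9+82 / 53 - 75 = -34189 / 477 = -71.68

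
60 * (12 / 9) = 80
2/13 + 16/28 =66/91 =0.73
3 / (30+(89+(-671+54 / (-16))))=-8 / 1481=-0.01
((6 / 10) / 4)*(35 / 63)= 1 / 12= 0.08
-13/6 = -2.17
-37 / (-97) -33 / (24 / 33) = -34915 / 776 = -44.99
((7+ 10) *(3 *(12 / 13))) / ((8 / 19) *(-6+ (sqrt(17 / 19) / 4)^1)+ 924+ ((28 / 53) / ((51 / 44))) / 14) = 7065495201335004 / 138303385599653599 - 42478299126 *sqrt(323) / 138303385599653599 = 0.05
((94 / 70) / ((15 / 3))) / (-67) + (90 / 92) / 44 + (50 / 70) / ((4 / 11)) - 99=-2302360853 / 23731400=-97.02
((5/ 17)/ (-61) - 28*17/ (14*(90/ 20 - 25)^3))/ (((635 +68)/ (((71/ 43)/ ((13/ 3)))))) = -13321233/ 28086489426229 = -0.00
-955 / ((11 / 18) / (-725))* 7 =87239250 / 11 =7930840.91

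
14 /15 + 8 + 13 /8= 1267 /120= 10.56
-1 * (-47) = 47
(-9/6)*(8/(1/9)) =-108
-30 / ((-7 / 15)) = 450 / 7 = 64.29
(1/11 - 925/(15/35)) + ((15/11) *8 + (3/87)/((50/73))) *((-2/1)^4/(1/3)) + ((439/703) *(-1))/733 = -1632.19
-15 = -15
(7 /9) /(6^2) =7 /324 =0.02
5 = 5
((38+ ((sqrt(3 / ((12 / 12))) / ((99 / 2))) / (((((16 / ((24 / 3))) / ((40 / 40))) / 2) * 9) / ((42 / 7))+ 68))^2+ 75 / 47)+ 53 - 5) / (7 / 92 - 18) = -1406366488196 / 287771862213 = -4.89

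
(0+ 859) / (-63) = -859 / 63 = -13.63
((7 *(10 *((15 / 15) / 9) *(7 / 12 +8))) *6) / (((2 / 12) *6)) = 3605 / 9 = 400.56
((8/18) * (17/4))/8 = 17/72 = 0.24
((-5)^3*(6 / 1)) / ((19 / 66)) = -2605.26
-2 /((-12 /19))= 19 /6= 3.17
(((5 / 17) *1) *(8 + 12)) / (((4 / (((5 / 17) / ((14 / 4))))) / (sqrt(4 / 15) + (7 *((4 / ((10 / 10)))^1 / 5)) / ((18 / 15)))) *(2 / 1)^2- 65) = -1433500 / 5559289 + 4200 *sqrt(15) / 327017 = -0.21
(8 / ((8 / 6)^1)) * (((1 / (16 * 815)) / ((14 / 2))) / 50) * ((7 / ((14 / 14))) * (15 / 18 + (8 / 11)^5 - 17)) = -15425339 / 105005252000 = -0.00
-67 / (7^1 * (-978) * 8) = 67 / 54768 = 0.00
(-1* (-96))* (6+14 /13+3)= 12576 /13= 967.38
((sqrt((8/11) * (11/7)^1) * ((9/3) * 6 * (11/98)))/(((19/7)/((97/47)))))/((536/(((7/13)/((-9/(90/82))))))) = -0.00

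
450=450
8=8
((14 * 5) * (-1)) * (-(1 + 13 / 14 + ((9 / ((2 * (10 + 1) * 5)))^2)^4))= 289384489651327047 / 2143588810000000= 135.00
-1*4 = -4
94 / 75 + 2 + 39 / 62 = 18053 / 4650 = 3.88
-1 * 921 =-921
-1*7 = -7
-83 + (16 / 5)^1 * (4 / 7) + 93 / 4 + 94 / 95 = -151439 / 2660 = -56.93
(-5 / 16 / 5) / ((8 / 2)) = -1 / 64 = -0.02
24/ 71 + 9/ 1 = 663/ 71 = 9.34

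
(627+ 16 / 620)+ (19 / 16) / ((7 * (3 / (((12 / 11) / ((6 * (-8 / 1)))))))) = 1436839231 / 2291520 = 627.02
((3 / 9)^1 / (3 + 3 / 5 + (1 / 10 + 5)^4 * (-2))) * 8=-40000 / 20241603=-0.00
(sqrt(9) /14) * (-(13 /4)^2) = -507 /224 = -2.26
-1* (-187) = 187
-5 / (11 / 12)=-60 / 11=-5.45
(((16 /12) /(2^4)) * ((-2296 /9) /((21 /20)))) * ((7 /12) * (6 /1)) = -5740 /81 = -70.86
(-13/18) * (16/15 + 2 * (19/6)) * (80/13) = -296/9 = -32.89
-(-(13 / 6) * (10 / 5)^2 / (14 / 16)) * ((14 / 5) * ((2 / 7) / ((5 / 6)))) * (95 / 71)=31616 / 2485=12.72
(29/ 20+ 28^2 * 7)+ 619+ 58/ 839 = 102500951/ 16780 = 6108.52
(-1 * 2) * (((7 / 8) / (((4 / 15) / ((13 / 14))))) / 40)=-39 / 256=-0.15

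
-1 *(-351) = 351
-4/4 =-1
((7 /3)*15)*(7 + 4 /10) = 259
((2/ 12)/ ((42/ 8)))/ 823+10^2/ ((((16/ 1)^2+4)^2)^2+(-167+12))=261277274/ 6769642234383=0.00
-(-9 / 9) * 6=6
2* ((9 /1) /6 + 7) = 17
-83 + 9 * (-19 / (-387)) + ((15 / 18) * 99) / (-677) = -4813795 / 58222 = -82.68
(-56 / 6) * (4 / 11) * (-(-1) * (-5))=560 / 33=16.97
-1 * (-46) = 46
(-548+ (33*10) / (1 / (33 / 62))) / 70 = -1649 / 310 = -5.32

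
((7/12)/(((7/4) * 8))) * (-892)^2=99458/3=33152.67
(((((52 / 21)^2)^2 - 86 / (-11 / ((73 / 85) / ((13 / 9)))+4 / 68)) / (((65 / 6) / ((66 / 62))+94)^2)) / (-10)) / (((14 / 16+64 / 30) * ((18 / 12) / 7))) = -3277333696792672 / 5425806486021427163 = -0.00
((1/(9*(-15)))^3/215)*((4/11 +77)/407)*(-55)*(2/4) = 23/2327514750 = 0.00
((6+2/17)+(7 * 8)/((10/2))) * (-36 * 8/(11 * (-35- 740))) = 0.59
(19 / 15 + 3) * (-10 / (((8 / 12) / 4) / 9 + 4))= -2304 / 217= -10.62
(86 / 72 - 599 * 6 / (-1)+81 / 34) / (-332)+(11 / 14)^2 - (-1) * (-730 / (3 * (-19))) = 489612037 / 189164304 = 2.59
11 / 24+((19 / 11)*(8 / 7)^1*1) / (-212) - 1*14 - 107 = -11807245 / 97944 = -120.55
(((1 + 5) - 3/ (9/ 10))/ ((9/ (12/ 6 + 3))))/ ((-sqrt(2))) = -20*sqrt(2)/ 27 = -1.05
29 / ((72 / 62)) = 899 / 36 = 24.97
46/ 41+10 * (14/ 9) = 6154/ 369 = 16.68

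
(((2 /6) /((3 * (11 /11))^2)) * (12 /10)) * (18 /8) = 1 /10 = 0.10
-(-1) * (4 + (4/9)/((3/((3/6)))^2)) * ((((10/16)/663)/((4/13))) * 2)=1625/66096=0.02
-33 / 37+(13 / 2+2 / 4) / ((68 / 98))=11569 / 1258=9.20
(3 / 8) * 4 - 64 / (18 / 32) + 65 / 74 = -37096 / 333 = -111.40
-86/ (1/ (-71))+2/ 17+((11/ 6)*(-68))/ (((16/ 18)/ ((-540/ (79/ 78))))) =108625126/ 1343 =80882.45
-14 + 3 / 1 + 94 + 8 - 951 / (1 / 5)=-4664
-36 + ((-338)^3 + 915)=-38613593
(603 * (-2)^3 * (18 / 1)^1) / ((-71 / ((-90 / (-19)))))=7814880 / 1349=5793.09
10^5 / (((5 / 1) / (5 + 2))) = 140000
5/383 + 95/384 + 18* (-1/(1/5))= -13198175/147072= -89.74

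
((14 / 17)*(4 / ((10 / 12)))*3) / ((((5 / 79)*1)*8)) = 9954 / 425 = 23.42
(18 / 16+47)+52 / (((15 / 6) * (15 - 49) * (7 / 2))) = 228243 / 4760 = 47.95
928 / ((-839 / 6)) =-5568 / 839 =-6.64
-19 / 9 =-2.11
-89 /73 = -1.22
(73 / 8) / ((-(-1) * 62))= 73 / 496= 0.15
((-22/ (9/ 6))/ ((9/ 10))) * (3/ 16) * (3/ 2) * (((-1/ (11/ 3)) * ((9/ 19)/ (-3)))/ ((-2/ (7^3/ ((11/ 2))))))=5145/ 836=6.15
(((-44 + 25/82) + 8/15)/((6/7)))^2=138103654129/54464400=2535.67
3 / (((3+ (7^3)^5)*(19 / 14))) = 21 / 45101834344487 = 0.00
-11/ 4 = -2.75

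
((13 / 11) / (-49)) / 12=-13 / 6468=-0.00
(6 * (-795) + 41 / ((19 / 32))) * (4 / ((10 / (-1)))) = 178636 / 95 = 1880.38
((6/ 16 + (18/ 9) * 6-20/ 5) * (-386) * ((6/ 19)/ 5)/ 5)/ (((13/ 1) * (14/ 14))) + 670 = 8235707/ 12350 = 666.86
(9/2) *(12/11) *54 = 2916/11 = 265.09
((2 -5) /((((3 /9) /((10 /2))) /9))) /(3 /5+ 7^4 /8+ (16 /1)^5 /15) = -9720 /1684939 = -0.01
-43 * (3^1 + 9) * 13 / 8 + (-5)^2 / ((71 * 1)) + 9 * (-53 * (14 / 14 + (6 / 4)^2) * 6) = -719915 / 71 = -10139.65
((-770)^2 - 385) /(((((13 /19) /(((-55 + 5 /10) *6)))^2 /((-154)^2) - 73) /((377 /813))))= -68165338189918509540 /18110744339450933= -3763.81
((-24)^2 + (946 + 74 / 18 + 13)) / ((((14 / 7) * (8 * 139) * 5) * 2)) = 3463 / 50040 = 0.07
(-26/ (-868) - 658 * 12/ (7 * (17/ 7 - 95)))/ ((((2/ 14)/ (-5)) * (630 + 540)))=-143137/ 391716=-0.37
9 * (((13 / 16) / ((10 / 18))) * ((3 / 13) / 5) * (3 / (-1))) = -729 / 400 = -1.82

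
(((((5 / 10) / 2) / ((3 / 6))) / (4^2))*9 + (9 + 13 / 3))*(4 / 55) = 1307 / 1320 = 0.99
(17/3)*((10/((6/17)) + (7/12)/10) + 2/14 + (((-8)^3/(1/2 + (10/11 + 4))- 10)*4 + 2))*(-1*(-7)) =-5541887/360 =-15394.13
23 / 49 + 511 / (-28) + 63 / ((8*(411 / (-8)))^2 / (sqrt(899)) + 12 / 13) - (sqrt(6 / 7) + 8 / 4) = -2077338701610037 / 105018918700612 - sqrt(42) / 7 + 199833543*sqrt(899) / 535810809697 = -20.70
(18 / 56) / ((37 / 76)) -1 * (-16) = 4315 / 259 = 16.66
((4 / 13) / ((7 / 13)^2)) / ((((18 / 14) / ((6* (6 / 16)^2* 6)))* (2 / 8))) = 117 / 7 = 16.71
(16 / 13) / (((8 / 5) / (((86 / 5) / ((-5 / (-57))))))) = 9804 / 65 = 150.83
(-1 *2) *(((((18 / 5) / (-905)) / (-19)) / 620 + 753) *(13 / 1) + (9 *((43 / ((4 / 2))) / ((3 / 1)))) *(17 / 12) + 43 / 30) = -3160469115229 / 159913500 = -19763.62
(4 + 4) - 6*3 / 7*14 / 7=20 / 7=2.86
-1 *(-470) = 470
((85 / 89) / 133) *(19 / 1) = 85 / 623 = 0.14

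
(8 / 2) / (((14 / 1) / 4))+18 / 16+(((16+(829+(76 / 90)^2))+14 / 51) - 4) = 1627555663 / 1927800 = 844.26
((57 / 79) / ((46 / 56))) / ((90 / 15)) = 266 / 1817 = 0.15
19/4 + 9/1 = 55/4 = 13.75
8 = 8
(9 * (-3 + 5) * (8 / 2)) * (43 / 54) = 172 / 3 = 57.33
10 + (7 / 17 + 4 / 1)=245 / 17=14.41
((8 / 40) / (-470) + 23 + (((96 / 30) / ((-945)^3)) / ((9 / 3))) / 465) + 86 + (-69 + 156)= 108448267785817121 / 553308689981250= 196.00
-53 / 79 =-0.67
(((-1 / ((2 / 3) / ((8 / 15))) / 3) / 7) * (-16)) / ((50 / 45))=96 / 175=0.55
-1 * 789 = -789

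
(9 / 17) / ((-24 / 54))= -81 / 68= -1.19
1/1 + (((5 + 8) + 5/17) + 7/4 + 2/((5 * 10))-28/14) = 23943/1700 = 14.08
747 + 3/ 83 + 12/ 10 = 310518/ 415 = 748.24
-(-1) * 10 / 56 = 0.18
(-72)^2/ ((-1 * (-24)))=216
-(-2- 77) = 79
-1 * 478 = -478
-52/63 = -0.83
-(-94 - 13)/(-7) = -107/7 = -15.29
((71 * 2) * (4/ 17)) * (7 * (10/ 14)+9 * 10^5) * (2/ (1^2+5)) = 511202840/ 51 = 10023585.10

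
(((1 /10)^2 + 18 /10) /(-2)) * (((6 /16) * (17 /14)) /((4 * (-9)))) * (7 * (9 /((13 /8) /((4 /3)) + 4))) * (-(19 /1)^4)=-1202993151 /66800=-18008.88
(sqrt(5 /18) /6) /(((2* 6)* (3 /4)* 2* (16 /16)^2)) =sqrt(10) /648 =0.00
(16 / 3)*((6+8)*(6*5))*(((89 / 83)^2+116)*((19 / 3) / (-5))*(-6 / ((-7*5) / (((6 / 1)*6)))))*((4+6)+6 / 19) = -145779443712 / 6889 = -21161190.84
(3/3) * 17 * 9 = 153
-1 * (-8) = 8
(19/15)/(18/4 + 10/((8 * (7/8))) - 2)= 266/825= 0.32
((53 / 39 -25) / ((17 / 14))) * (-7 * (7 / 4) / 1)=158123 / 663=238.50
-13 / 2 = -6.50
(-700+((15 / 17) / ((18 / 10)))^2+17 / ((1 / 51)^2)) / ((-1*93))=-113188342 / 241893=-467.93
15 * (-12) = -180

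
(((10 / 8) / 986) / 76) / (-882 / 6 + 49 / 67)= -0.00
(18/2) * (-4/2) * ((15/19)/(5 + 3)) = -135/76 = -1.78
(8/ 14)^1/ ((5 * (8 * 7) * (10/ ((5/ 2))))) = 1/ 1960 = 0.00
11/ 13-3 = -28/ 13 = -2.15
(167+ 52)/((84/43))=112.11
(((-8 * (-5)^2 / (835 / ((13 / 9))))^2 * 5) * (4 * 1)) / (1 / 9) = 5408000 / 251001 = 21.55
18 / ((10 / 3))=27 / 5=5.40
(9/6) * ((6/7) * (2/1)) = 18/7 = 2.57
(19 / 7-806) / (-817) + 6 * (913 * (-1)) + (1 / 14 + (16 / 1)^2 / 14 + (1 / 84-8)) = -375165101 / 68628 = -5466.65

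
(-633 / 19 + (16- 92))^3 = -8960030533 / 6859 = -1306317.33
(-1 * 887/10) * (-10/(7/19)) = 16853/7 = 2407.57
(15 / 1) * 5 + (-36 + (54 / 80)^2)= 63129 / 1600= 39.46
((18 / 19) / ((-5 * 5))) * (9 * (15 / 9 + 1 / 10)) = -0.60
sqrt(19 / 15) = sqrt(285) / 15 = 1.13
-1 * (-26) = 26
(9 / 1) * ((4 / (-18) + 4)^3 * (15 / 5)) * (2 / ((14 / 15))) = 3119.37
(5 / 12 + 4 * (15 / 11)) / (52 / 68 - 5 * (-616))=13175 / 6913236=0.00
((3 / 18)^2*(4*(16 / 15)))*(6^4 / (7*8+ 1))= 256 / 95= 2.69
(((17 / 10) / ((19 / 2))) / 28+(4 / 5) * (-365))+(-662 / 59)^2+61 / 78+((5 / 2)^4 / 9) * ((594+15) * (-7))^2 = 113935100193903427 / 1444475760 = 78876436.25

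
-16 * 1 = -16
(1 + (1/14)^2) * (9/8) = 1773/1568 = 1.13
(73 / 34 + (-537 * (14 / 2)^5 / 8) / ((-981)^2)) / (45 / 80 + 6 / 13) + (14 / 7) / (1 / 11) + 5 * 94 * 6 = 3302286842812 / 1161569727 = 2842.95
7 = 7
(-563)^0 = 1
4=4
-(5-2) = -3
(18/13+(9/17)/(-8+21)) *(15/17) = 4725/3757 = 1.26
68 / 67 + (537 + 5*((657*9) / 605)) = 4757858 / 8107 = 586.88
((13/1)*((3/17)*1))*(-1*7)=-273/17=-16.06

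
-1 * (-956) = 956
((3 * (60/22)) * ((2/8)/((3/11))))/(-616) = -0.01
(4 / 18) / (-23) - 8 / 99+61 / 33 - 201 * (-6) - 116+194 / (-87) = 71944811 / 66033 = 1089.53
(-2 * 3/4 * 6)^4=6561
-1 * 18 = -18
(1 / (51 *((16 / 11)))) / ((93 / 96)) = 22 / 1581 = 0.01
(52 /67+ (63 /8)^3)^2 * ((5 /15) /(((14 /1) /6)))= 281560781931529 /8237350912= 34180.99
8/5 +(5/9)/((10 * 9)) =1301/810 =1.61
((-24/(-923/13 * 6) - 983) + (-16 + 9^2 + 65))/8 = -106.62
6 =6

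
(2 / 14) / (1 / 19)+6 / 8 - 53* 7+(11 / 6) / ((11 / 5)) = -30803 / 84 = -366.70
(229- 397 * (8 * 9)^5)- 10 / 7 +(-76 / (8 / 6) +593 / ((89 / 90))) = -478565112360336 / 623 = -768162299133.77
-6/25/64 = -3/800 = -0.00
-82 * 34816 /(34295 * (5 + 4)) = -2854912 /308655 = -9.25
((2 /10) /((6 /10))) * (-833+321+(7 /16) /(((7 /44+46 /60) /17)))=-1231693 /7332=-167.99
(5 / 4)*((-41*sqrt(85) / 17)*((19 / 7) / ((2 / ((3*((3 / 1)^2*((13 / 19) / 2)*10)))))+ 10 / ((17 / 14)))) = -6517975*sqrt(85) / 16184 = -3713.10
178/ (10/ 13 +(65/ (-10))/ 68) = 314704/ 1191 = 264.24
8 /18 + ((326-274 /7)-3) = 17911 /63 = 284.30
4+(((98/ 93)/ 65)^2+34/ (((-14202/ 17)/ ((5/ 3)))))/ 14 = 4837874205343/ 1210929624450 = 4.00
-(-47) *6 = 282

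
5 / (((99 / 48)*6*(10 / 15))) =20 / 33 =0.61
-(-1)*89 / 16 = 89 / 16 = 5.56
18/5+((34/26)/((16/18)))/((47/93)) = 6.51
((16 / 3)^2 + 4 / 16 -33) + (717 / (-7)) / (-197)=-3.79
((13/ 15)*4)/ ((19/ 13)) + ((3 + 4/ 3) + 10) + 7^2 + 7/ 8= 50601/ 760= 66.58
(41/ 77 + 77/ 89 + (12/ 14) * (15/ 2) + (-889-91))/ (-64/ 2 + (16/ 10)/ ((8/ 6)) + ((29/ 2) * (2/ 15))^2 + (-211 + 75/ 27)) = 1499019075/ 362790967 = 4.13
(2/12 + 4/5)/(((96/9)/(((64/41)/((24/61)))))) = 1769/4920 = 0.36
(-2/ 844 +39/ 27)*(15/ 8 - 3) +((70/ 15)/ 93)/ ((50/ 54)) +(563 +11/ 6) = 4421181151/ 7849200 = 563.27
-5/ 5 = -1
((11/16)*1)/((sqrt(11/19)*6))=sqrt(209)/96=0.15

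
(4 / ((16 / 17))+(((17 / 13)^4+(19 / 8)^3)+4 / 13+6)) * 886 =174121254105 / 7311616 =23814.33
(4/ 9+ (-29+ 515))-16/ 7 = 484.16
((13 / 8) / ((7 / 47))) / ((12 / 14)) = 611 / 48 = 12.73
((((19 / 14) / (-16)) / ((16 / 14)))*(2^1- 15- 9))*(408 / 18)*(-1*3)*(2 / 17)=-209 / 16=-13.06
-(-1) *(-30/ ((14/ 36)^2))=-9720/ 49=-198.37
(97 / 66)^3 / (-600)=-912673 / 172497600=-0.01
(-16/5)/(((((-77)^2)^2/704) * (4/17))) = -4352/15978655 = -0.00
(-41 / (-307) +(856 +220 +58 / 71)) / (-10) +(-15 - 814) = -204171419 / 217970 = -936.70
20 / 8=5 / 2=2.50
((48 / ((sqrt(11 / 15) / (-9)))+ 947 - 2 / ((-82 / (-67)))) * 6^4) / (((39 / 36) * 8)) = 75349440 / 533 - 839808 * sqrt(165) / 143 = 65931.29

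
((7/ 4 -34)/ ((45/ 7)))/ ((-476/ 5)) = 43/ 816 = 0.05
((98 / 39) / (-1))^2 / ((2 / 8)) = 38416 / 1521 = 25.26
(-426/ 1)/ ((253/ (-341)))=574.17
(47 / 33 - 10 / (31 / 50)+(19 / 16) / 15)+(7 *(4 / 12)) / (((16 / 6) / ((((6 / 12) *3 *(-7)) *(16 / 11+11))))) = -880133 / 6820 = -129.05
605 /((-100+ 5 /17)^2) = 34969 /574605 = 0.06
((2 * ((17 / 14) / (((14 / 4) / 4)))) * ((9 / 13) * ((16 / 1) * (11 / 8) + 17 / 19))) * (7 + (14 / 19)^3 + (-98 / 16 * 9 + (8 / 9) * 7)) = -21652596975 / 11859211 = -1825.80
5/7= 0.71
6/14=3/7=0.43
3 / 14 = 0.21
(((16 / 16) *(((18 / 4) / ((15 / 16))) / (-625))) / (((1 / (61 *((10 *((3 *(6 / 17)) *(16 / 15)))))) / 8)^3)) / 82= -9870619214610432 / 629478125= -15680638.97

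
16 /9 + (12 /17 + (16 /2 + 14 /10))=9091 /765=11.88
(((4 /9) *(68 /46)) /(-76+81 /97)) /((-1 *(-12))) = -3298 /4527711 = -0.00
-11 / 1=-11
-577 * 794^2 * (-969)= 352484963268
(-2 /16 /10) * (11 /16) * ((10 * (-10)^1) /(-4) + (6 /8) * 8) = -341 /1280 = -0.27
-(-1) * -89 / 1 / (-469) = 89 / 469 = 0.19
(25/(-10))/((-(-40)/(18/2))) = -9/16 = -0.56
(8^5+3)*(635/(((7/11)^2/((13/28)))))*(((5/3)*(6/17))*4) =327334772050/5831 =56136987.15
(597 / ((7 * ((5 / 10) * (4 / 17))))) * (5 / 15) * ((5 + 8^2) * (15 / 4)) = 3501405 / 56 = 62525.09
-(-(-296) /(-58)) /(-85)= -148 /2465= -0.06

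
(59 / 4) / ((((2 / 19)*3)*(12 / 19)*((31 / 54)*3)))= 21299 / 496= 42.94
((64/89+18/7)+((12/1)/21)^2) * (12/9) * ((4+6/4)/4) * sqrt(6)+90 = 28919 * sqrt(6)/4361+90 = 106.24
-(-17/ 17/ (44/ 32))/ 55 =8/ 605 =0.01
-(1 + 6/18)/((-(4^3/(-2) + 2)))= -2/45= -0.04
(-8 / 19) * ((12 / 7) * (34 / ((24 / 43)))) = -5848 / 133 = -43.97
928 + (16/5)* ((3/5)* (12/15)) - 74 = 106942/125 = 855.54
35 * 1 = 35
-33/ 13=-2.54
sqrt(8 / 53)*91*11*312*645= 402882480*sqrt(106) / 53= 78262811.40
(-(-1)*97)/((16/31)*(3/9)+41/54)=104.16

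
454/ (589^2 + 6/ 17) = 7718/ 5897663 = 0.00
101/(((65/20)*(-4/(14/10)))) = -707/65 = -10.88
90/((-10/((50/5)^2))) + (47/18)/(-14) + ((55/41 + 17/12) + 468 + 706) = 1428769/5166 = 276.57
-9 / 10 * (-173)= 155.70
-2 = -2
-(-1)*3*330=990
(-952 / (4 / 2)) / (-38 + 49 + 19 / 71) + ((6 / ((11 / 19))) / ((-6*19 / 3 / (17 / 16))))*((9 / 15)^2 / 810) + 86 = 5775643 / 132000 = 43.75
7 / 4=1.75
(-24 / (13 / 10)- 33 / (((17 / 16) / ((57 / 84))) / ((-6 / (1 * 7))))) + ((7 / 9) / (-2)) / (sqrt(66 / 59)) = -0.76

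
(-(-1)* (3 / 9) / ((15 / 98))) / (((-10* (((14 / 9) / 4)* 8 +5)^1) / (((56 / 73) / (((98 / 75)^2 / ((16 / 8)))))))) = -0.02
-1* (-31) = 31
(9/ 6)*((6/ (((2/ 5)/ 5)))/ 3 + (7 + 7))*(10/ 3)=195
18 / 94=9 / 47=0.19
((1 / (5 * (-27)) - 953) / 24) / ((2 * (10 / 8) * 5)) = -32164 / 10125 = -3.18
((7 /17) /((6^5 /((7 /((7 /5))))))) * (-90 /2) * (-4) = 175 /3672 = 0.05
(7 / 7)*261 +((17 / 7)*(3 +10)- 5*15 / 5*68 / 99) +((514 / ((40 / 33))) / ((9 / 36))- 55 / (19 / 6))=43036339 / 21945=1961.10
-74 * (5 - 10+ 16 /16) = 296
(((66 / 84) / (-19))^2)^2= 14641 / 5006411536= 0.00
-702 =-702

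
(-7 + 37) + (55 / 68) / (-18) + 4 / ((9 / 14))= 44281 / 1224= 36.18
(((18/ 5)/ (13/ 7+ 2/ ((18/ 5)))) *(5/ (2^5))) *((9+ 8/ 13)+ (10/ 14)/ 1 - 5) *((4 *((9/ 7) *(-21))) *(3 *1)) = -3182085/ 7904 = -402.59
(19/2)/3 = 19/6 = 3.17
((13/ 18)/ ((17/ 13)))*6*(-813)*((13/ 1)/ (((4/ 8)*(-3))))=1190774/ 51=23348.51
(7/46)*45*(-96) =-15120/23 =-657.39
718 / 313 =2.29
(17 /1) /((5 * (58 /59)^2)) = 59177 /16820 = 3.52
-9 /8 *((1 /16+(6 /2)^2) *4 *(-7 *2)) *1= 9135 /16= 570.94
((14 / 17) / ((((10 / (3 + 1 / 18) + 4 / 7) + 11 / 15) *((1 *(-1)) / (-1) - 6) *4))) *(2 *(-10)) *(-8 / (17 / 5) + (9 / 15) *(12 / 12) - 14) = -4330326 / 1527943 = -2.83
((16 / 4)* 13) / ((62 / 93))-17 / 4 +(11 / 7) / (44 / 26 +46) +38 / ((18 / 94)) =5316601 / 19530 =272.23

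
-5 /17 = -0.29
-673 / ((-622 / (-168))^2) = -4748688 / 96721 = -49.10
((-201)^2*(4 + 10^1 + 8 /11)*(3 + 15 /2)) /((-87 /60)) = -1374442020 /319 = -4308595.67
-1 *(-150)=150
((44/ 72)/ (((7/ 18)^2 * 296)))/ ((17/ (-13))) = -1287/ 123284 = -0.01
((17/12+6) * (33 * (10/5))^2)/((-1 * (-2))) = 32307/2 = 16153.50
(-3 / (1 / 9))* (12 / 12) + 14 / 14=-26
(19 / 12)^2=361 / 144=2.51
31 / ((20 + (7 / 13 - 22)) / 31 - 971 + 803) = -12493 / 67723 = -0.18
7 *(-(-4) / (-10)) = -14 / 5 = -2.80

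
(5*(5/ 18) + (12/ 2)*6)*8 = 2692/ 9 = 299.11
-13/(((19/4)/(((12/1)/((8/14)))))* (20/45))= -2457/19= -129.32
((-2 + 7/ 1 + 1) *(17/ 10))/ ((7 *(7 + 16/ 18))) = 459/ 2485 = 0.18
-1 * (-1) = 1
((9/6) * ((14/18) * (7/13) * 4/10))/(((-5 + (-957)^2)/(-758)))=-18571/89294790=-0.00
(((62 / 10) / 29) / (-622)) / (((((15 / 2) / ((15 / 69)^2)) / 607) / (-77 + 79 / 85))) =121670722 / 1216618005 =0.10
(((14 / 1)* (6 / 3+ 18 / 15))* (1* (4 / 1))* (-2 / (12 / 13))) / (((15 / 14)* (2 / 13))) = -529984 / 225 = -2355.48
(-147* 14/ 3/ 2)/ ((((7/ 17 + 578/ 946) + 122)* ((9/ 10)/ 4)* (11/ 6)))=-1432760/ 211977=-6.76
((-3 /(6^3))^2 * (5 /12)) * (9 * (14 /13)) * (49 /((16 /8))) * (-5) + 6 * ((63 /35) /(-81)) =-102779 /449280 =-0.23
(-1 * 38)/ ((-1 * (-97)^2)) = 38/ 9409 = 0.00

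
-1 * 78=-78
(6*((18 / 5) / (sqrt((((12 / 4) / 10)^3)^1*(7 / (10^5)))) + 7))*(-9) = -216000*sqrt(21) / 7-378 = -141783.19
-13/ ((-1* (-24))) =-13/ 24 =-0.54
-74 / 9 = -8.22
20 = 20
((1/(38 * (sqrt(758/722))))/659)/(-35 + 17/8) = -4 * sqrt(379)/65687143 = -0.00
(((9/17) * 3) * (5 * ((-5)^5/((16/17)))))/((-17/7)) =2953125/272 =10857.08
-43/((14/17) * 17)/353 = -43/4942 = -0.01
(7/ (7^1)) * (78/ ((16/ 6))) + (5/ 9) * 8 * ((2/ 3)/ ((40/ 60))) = 1213/ 36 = 33.69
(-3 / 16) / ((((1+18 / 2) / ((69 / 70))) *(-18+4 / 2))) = 207 / 179200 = 0.00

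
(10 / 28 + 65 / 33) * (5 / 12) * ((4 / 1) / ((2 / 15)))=26875 / 924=29.09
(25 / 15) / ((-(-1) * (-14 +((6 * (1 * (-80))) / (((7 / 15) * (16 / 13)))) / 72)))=-140 / 2151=-0.07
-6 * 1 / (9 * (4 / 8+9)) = -4 / 57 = -0.07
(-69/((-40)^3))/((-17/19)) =-1311/1088000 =-0.00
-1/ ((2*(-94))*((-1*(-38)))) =1/ 7144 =0.00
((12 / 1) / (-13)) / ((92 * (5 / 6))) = -18 / 1495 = -0.01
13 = 13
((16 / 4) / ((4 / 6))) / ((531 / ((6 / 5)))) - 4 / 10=-114 / 295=-0.39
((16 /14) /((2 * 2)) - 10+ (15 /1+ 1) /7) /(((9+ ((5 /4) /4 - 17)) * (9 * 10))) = 416 /38745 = 0.01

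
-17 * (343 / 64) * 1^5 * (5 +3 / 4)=-134113 / 256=-523.88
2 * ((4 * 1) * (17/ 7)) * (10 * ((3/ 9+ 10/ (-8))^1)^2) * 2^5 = 329120/ 63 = 5224.13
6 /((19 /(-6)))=-36 /19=-1.89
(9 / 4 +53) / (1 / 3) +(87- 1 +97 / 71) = 71885 / 284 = 253.12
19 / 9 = 2.11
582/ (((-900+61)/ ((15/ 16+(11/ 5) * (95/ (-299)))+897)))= -1249085199/ 2006888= -622.40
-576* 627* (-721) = 260390592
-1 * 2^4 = -16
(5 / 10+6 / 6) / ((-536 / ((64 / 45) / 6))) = -2 / 3015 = -0.00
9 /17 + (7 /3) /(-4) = -11 /204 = -0.05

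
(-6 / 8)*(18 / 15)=-9 / 10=-0.90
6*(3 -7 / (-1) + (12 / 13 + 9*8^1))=6468 / 13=497.54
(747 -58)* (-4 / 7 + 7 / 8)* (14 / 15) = 11713 / 60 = 195.22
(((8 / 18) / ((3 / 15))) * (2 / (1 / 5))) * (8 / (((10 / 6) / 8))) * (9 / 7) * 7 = 7680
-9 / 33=-3 / 11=-0.27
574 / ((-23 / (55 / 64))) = -15785 / 736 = -21.45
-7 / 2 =-3.50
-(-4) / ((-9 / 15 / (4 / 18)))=-40 / 27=-1.48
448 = 448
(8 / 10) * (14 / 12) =14 / 15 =0.93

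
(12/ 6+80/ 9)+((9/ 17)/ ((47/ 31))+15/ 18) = 173611/ 14382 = 12.07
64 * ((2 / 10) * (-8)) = -512 / 5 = -102.40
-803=-803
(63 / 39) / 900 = 7 / 3900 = 0.00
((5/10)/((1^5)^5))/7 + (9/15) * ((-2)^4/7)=101/70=1.44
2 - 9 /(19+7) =43 /26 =1.65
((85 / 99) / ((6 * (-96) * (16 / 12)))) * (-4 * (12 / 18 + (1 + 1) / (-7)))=85 / 49896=0.00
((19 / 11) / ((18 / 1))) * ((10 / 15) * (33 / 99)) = 19 / 891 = 0.02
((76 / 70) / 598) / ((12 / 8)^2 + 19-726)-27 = -796522621 / 29500835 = -27.00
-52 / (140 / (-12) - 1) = 78 / 19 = 4.11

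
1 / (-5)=-1 / 5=-0.20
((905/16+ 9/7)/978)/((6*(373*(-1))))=-6479/245141568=-0.00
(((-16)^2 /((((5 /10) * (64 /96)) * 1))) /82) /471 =128 /6437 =0.02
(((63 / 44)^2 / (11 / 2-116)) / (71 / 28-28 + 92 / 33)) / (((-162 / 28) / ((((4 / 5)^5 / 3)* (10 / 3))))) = -4917248 / 95506393125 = -0.00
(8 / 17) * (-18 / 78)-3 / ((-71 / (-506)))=-337182 / 15691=-21.49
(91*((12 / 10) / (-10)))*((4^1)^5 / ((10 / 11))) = -1537536 / 125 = -12300.29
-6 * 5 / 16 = -1.88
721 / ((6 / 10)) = 3605 / 3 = 1201.67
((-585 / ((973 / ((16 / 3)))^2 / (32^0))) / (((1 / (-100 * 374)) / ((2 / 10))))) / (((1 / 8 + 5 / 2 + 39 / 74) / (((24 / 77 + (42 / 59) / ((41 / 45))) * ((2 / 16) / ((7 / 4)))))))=113645071155200 / 34899404615789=3.26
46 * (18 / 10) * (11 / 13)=4554 / 65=70.06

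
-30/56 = -15/28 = -0.54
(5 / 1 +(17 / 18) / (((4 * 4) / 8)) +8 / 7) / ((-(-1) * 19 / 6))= 1667 / 798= 2.09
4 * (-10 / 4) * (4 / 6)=-20 / 3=-6.67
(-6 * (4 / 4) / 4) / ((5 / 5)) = -3 / 2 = -1.50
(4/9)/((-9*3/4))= -16/243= -0.07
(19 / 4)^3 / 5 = 21.43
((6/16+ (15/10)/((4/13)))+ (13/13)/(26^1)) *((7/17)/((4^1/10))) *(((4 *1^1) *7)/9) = 67375/3978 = 16.94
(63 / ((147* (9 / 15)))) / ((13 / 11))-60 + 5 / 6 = -31975 / 546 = -58.56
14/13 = 1.08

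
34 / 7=4.86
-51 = -51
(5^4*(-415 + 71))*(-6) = 1290000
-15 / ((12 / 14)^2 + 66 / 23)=-5635 / 1354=-4.16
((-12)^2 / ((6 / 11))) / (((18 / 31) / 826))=1126664 / 3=375554.67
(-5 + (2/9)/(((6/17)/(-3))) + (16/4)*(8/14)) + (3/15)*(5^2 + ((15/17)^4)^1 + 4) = 34676792/26309115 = 1.32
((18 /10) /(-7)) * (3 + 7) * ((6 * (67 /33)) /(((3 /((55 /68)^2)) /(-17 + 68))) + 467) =-737433 /476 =-1549.23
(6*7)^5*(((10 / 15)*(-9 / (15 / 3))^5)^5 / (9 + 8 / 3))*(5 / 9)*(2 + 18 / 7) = -2689586624138504196895489032192 / 298023223876953125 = -9024755148776.50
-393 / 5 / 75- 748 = -93631 / 125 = -749.05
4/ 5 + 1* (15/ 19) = 151/ 95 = 1.59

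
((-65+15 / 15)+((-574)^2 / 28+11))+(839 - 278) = 12275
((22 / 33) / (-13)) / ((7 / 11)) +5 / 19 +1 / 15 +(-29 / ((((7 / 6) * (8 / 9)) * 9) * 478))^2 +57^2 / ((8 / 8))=2156468405663177 / 663682044480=3249.25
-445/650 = -89/130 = -0.68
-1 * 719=-719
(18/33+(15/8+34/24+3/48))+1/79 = 163189/41712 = 3.91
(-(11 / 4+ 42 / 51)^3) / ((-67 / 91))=1305750537 / 21066944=61.98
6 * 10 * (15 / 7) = 900 / 7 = 128.57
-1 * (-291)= 291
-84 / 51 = -28 / 17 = -1.65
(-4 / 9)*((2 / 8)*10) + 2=8 / 9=0.89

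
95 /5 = 19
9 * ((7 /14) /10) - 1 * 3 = -51 /20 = -2.55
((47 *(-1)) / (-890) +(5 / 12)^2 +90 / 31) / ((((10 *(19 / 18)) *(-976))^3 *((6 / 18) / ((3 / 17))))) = -4532177691 / 2990961878349291520000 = -0.00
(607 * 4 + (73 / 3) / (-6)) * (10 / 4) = 6059.86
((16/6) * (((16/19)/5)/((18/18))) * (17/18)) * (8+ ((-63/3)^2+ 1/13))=2117248/11115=190.49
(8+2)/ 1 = 10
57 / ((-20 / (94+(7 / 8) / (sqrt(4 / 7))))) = -2679 / 10 - 399 * sqrt(7) / 320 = -271.20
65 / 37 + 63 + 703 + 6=28629 / 37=773.76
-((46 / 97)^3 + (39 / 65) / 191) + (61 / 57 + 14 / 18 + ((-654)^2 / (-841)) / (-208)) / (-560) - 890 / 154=-6764474761463844097 / 1147167123244908480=-5.90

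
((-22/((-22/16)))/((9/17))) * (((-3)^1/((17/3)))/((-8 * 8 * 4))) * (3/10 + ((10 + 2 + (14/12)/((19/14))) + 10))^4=30368778517492801/1688960160000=17980.75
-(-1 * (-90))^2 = -8100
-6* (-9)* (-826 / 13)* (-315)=1080789.23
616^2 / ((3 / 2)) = 758912 / 3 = 252970.67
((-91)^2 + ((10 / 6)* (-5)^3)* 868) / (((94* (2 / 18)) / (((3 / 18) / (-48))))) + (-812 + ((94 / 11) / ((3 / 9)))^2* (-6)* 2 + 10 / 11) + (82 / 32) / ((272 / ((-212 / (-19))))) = -761825946319 / 88171248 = -8640.30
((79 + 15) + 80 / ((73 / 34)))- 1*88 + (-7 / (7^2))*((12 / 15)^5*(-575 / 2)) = 3622898 / 63875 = 56.72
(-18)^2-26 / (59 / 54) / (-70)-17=634657 / 2065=307.34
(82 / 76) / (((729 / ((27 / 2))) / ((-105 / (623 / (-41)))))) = 8405 / 60876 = 0.14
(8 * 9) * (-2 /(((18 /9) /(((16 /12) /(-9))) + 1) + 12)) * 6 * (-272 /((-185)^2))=-470016 /34225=-13.73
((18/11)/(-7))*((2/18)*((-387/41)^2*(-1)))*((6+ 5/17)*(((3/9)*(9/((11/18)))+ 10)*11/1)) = 128202264/53669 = 2388.76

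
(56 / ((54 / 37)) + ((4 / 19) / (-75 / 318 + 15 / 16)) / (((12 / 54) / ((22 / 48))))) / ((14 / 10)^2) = 59504360 / 2991303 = 19.89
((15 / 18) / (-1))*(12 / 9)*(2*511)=-1135.56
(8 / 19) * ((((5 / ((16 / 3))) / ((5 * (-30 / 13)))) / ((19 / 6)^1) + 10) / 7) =15161 / 25270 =0.60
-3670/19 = -193.16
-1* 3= -3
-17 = -17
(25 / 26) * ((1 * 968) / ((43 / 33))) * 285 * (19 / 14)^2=10270495125 / 27391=374958.75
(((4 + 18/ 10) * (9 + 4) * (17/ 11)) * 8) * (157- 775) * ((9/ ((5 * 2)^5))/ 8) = -6.48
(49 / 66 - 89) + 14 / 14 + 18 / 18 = -5693 / 66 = -86.26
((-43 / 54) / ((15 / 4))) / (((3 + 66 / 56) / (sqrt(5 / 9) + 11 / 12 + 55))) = -403942 / 142155 - 2408*sqrt(5) / 142155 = -2.88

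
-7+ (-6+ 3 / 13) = -166 / 13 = -12.77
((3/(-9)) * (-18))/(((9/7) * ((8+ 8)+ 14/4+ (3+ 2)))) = 4/21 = 0.19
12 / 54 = 2 / 9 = 0.22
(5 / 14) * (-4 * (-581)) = 830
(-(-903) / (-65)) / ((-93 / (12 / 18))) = 602 / 6045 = 0.10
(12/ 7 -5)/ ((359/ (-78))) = 1794/ 2513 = 0.71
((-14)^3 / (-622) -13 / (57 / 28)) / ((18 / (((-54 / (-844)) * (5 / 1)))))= -43750 / 1246799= -0.04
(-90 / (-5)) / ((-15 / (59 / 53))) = -354 / 265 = -1.34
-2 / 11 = -0.18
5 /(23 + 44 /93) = 465 /2183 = 0.21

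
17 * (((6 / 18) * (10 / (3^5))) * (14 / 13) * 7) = 16660 / 9477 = 1.76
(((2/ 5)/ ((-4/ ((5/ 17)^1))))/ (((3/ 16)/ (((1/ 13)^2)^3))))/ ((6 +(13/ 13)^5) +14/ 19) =-152/ 36186587073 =-0.00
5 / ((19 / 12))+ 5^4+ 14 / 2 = 12068 / 19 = 635.16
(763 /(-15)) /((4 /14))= -5341 /30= -178.03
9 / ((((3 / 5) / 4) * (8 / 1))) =7.50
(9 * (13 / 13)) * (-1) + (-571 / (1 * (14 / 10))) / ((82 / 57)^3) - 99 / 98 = -3971528109 / 27017032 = -147.00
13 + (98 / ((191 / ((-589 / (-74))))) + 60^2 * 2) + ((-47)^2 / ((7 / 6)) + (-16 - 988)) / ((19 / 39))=8499383094 / 939911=9042.75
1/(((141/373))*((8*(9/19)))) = 7087/10152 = 0.70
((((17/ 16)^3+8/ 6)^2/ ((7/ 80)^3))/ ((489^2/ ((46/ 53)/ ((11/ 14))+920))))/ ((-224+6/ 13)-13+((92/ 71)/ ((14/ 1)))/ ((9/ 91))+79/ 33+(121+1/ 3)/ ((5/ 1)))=-0.18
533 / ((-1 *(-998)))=0.53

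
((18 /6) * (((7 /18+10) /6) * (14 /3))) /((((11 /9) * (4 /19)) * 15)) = 6.28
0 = 0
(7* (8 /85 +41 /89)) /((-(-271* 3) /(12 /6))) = 19586 /2050115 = 0.01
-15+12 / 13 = -183 / 13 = -14.08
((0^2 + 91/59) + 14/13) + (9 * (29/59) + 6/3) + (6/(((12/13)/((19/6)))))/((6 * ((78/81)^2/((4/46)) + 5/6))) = 480418041/51428884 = 9.34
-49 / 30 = -1.63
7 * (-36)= -252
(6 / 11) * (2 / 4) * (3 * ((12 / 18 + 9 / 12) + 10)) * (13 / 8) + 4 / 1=6751 / 352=19.18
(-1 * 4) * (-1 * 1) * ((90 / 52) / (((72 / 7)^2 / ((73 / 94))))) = 17885 / 351936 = 0.05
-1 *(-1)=1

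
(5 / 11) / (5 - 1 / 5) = 25 / 264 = 0.09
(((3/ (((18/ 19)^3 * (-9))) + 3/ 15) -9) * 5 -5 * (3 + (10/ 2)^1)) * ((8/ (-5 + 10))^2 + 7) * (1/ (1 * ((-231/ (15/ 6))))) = 359446201/ 40415760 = 8.89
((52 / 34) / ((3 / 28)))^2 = 529984 / 2601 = 203.76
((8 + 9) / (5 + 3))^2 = 289 / 64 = 4.52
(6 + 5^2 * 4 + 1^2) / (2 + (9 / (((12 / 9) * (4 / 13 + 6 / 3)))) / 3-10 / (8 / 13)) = -4280 / 531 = -8.06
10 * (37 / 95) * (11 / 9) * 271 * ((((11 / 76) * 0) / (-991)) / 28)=0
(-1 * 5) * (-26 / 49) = 130 / 49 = 2.65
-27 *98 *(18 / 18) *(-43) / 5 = 113778 / 5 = 22755.60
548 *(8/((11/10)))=43840/11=3985.45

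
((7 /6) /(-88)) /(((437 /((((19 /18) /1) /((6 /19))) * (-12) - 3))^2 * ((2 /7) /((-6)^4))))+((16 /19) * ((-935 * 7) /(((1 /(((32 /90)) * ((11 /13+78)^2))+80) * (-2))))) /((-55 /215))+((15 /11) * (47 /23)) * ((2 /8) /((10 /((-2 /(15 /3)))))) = -416875732392580619 /3081798762230940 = -135.27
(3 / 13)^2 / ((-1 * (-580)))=9 / 98020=0.00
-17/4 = -4.25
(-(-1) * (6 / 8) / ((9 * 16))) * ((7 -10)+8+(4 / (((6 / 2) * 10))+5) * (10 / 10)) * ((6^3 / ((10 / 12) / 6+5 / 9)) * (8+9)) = 34884 / 125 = 279.07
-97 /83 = -1.17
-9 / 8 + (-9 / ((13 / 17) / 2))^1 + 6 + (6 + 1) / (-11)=-22079 / 1144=-19.30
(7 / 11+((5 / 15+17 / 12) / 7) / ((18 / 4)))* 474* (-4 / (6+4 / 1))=-21646 / 165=-131.19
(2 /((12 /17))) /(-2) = -17 /12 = -1.42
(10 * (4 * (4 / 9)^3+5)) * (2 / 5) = 15604 / 729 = 21.40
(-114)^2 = 12996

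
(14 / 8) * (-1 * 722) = -1263.50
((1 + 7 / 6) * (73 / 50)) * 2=949 / 150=6.33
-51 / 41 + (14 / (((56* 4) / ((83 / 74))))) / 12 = -721205 / 582528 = -1.24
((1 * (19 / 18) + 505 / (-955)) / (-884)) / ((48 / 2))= -1811 / 72940608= -0.00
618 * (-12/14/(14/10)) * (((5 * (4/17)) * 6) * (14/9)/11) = -494400/1309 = -377.69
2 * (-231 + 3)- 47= -503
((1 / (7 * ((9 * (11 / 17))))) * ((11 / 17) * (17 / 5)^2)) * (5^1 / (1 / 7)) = 6.42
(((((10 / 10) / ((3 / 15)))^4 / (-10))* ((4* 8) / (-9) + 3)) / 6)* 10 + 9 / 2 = 1684 / 27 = 62.37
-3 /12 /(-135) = 0.00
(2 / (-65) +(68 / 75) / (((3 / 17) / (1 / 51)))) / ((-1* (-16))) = 307 / 70200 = 0.00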